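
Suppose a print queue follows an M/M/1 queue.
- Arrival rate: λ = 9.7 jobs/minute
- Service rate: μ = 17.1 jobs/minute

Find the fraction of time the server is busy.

Server utilization: ρ = λ/μ
ρ = 9.7/17.1 = 0.5673
The server is busy 56.73% of the time.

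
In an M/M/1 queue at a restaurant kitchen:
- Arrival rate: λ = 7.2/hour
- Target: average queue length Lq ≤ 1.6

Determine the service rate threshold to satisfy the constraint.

For M/M/1: Lq = λ²/(μ(μ-λ))
Need Lq ≤ 1.6, i.e. μ(μ-λ) ≥ λ²/1.6
μ² - 7.2μ - 51.84/1.6 ≥ 0  →  μ² - 7.2μ - 32.4000 ≥ 0
Quadratic formula (positive root): μ = [λ + √(λ² + 4×32.4000)]/2
Discriminant: 51.84 + 4×32.4000 = 181.4400, √181.4400 = 13.4700
μ ≥ (7.2 + 13.4700)/2 = 10.3350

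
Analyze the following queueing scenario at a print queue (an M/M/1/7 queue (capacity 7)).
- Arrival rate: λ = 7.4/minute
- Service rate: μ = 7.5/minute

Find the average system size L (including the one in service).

ρ = λ/μ = 7.4/7.5 = 0.986667
P₀ = (1-ρ)/(1-ρ^(K+1)) = (1-0.986667)/(1-0.986667^8) = 0.0133330/0.101817 = 0.1310
P_K = P₀×ρ^K = 0.1310 × 0.986667^7 = 0.1310 × 0.9103 = 0.1192
L = ρ[1 - (K+1)ρ^K + Kρ^(K+1)] / [(1-ρ)(1-ρ^(K+1))]
L = 0.986667 × (1 - 8×0.9103203 + 7×0.8981830) / ((1 - 0.986667) × (1 - 0.8981830)) = 3.4295 jobs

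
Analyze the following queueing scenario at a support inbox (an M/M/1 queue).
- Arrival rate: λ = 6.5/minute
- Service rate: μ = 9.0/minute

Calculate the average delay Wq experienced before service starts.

First, compute utilization: ρ = λ/μ = 6.5/9.0 = 0.7222
For M/M/1: Wq = λ/(μ(μ-λ))
Wq = 6.5/(9.0 × (9.0-6.5))
Wq = 6.5/(9.0 × 2.50)
Wq = 0.2889 minutes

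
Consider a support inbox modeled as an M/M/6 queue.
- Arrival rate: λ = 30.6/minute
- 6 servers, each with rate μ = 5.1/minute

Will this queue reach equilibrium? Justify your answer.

Stability requires ρ = λ/(cμ) < 1
ρ = 30.6/(6 × 5.1) = 30.6/30.60 = 1.0000
Since 1.0000 ≥ 1, the system is UNSTABLE.
Need c > λ/μ = 30.6/5.1 = 6.00.
Minimum servers needed: c = 7.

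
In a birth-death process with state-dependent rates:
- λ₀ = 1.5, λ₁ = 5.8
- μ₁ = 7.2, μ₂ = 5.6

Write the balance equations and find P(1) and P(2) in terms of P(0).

Balance equations:
State 0: λ₀P₀ = μ₁P₁ → P₁ = (λ₀/μ₁)P₀ = (1.5/7.2)P₀ = 0.2083P₀
State 1: P₂ = (λ₀λ₁)/(μ₁μ₂)P₀ = (1.5×5.8)/(7.2×5.6)P₀ = 0.2158P₀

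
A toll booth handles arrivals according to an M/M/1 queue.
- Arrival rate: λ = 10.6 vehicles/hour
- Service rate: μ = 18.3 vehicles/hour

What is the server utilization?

Server utilization: ρ = λ/μ
ρ = 10.6/18.3 = 0.5792
The server is busy 57.92% of the time.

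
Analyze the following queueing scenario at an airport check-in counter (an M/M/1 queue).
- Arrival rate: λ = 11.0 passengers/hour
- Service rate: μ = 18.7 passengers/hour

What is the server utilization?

Server utilization: ρ = λ/μ
ρ = 11.0/18.7 = 0.5882
The server is busy 58.82% of the time.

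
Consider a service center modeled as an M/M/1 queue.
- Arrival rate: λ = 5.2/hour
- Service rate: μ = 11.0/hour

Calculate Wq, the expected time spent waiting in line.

First, compute utilization: ρ = λ/μ = 5.2/11.0 = 0.4727
For M/M/1: Wq = λ/(μ(μ-λ))
Wq = 5.2/(11.0 × (11.0-5.2))
Wq = 5.2/(11.0 × 5.80)
Wq = 0.08150 hours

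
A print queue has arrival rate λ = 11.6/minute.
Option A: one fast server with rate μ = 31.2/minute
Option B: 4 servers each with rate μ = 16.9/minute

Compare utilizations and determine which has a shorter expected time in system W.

Option A: single server μ = 31.2 (M/M/1)
  ρ_A = 11.6/31.2 = 0.3718
  W_A = 1/(μ-λ) = 1/(31.2-11.6) = 1/19.60 = 0.05102

Option B: 4 servers μ = 16.9 (M/M/4)
  ρ_B = λ/(cμ) = 11.6/(4×16.9) = 0.1716
  Offered load a = λ/μ = cρ = 11.6/16.9 = 0.6864
  P₀ = [ Σₙ₌₀^3 aⁿ/n! + a^4/(4!(1-ρ)) ]⁻¹
  Σ = a^0/0! + a^1/1! + a^2/2! + a^3/3! = 1.0000 + 0.6864 + 0.2356 + 0.05390 = 1.9759
  a^4/(4!(1-ρ)) = 0.22197/(24 × 0.82840) = 0.01116
  P₀ = 1/(1.9759 + 0.01116) = 0.5033
  Lq = P₀·a^4·ρ / (4!(1-ρ)²) = 0.5033 × 0.2220 × 0.1716 / (24 × 0.6863) = 0.001164
  Wq_B = Lq/λ = 0.001164/11.6 = 0.0001003
  W_B = Wq_B + 1/μ = 0.0001003 + 0.05917 = 0.05927

Since W_A = 0.05102 < W_B = 0.05927, Option A (single fast server) has the shorter time in system.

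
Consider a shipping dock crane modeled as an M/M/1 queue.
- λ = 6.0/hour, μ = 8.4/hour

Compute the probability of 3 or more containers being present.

ρ = λ/μ = 6.0/8.4 = 0.71429
P(N ≥ n) = ρⁿ
P(N ≥ 3) = 0.71429^3
P(N ≥ 3) = 0.3644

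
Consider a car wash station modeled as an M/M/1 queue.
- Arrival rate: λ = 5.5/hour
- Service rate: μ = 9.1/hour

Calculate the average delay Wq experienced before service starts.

First, compute utilization: ρ = λ/μ = 5.5/9.1 = 0.6044
For M/M/1: Wq = λ/(μ(μ-λ))
Wq = 5.5/(9.1 × (9.1-5.5))
Wq = 5.5/(9.1 × 3.60)
Wq = 0.1679 hours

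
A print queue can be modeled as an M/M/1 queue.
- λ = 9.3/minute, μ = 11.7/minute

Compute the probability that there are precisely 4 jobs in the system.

ρ = λ/μ = 9.3/11.7 = 0.7949
P(n) = (1-ρ)ρⁿ
P(4) = (1-0.7949) × 0.7949^4
P(4) = 0.20510 × 0.39925
P(4) = 0.08189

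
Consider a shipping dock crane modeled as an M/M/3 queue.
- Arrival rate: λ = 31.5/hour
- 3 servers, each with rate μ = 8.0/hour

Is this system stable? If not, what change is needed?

Stability requires ρ = λ/(cμ) < 1
ρ = 31.5/(3 × 8.0) = 31.5/24.00 = 1.3125
Since 1.3125 ≥ 1, the system is UNSTABLE.
Need c > λ/μ = 31.5/8.0 = 3.94.
Minimum servers needed: c = 4.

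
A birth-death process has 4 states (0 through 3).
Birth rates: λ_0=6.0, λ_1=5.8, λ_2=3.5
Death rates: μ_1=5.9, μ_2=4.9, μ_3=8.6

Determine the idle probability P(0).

Ratios P(n)/P(0) = (λ₀···λₙ₋₁)/(μ₁···μₙ):
P(1)/P(0) = (6.0)/(5.9) = 1.01695
P(2)/P(0) = (6.0×5.8)/(5.9×4.9) = 1.20374
P(3)/P(0) = (6.0×5.8×3.5)/(5.9×4.9×8.6) = 0.489892

Normalization: ∑ P(n) = 1
P(0) × (1.00000 + 1.01695 + 1.20374 + 0.489892) = 1
P(0) × 3.7106 = 1
P(0) = 1/3.7106 = 0.2695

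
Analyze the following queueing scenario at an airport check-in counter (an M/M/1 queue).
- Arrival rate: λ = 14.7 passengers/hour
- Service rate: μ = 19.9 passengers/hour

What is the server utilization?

Server utilization: ρ = λ/μ
ρ = 14.7/19.9 = 0.7387
The server is busy 73.87% of the time.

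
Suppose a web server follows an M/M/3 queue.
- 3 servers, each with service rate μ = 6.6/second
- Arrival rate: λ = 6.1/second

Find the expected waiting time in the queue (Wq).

Traffic intensity: ρ = λ/(cμ) = 6.1/(3×6.6) = 0.3081
Since ρ = 0.3081 < 1, system is stable.
Offered load a = λ/μ = cρ = 6.1/6.6 = 0.9242
P₀ = [ Σₙ₌₀^2 aⁿ/n! + a^3/(3!(1-ρ)) ]⁻¹
Σ = a^0/0! + a^1/1! + a^2/2! = 1.0000 + 0.92424 + 0.42711 = 2.3514
a^3/(3!(1-ρ)) = 0.7895/(6 × 0.6919) = 0.1902
P₀ = 1/(2.3514 + 0.1902) = 0.3935
Lq = P₀·a^3·ρ / (3!(1-ρ)²) = 0.3935 × 0.7895 × 0.3081 / (6 × 0.4788) = 0.03332
Wq = Lq/λ = 0.03332/6.1 = 0.005462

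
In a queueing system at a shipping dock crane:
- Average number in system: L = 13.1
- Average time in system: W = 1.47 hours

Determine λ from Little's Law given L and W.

Little's Law: L = λW, so λ = L/W
λ = 13.1/1.47 = 8.9116 containers/hour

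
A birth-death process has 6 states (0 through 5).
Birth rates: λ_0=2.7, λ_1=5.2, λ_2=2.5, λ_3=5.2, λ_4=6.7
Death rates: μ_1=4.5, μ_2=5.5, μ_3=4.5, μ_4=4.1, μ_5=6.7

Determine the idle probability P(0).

Ratios P(n)/P(0) = (λ₀···λₙ₋₁)/(μ₁···μₙ):
P(1)/P(0) = (2.7)/(4.5) = 0.60000
P(2)/P(0) = (2.7×5.2)/(4.5×5.5) = 0.56727
P(3)/P(0) = (2.7×5.2×2.5)/(4.5×5.5×4.5) = 0.31515
P(4)/P(0) = (2.7×5.2×2.5×5.2)/(4.5×5.5×4.5×4.1) = 0.39970
P(5)/P(0) = (2.7×5.2×2.5×5.2×6.7)/(4.5×5.5×4.5×4.1×6.7) = 0.39970

Normalization: ∑ P(n) = 1
P(0) × (1.0000 + 0.60000 + 0.56727 + 0.31515 + 0.39970 + 0.39970) = 1
P(0) × 3.2818 = 1
P(0) = 1/3.2818 = 0.3047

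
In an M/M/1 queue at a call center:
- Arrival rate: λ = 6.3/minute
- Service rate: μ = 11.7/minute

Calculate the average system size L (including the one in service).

ρ = λ/μ = 6.3/11.7 = 0.5385
For M/M/1: L = λ/(μ-λ)
L = 6.3/(11.7-6.3) = 6.3/5.40
L = 1.1667 calls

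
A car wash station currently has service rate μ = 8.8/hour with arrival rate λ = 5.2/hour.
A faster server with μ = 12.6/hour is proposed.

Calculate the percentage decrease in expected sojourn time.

System 1: ρ₁ = 5.2/8.8 = 0.5909, W₁ = 1/(8.8-5.2) = 0.27778
System 2: ρ₂ = 5.2/12.6 = 0.4127, W₂ = 1/(12.6-5.2) = 0.13514
Improvement: (W₁-W₂)/W₁ = (0.27778-0.13514)/0.27778 = 51.35%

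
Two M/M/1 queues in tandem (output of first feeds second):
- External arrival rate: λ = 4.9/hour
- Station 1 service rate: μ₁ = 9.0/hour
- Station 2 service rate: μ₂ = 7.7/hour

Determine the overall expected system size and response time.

By Jackson's theorem, each station behaves as independent M/M/1.
Station 1: ρ₁ = 4.9/9.0 = 0.5444, L₁ = ρ₁/(1-ρ₁) = λ/(μ₁-λ) = 4.9/4.10 = 1.1951
Station 2: ρ₂ = 4.9/7.7 = 0.6364, L₂ = ρ₂/(1-ρ₂) = λ/(μ₂-λ) = 4.9/2.80 = 1.7500
Total: L = L₁ + L₂ = 1.1951 + 1.7500 = 2.9451
W = L/λ = 2.9451/4.9 = 0.6010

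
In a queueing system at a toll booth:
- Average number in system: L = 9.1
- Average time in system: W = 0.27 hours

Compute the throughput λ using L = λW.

Little's Law: L = λW, so λ = L/W
λ = 9.1/0.27 = 33.7037 vehicles/hour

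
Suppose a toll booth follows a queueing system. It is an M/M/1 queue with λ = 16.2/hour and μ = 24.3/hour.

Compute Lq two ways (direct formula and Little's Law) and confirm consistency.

Method 1 (direct): Lq = λ²/(μ(μ-λ)) = 262.44/(24.3 × 8.10) = 1.3333

Method 2 (Little's Law):
W = 1/(μ-λ) = 1/8.10 = 0.123457
Wq = W - 1/μ = 0.123457 - 0.0411523 = 0.08230
Lq = λWq = 16.2 × 0.08230 = 1.3333 ✔ (matches Method 1)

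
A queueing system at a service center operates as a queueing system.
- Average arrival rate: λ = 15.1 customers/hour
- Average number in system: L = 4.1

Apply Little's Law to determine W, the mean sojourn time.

Little's Law: L = λW, so W = L/λ
W = 4.1/15.1 = 0.2715 hours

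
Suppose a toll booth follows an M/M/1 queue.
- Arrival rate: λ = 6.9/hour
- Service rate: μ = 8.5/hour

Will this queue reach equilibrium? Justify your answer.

Stability requires ρ = λ/(cμ) < 1
ρ = 6.9/(1 × 8.5) = 6.9/8.50 = 0.8118
Since 0.8118 < 1, the system is STABLE.
The server is busy 81.18% of the time.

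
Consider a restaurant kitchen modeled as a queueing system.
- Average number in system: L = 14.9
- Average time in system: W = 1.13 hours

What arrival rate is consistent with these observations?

Little's Law: L = λW, so λ = L/W
λ = 14.9/1.13 = 13.1858 orders/hour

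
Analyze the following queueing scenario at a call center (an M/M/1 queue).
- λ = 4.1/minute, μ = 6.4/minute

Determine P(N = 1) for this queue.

ρ = λ/μ = 4.1/6.4 = 0.6406
P(n) = (1-ρ)ρⁿ
P(1) = (1-0.6406) × 0.6406^1
P(1) = 0.3594 × 0.6406
P(1) = 0.2302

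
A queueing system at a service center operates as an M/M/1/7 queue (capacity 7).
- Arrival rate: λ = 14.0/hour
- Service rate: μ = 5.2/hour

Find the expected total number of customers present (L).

ρ = λ/μ = 14.0/5.2 = 2.6923
P₀ = (1-ρ)/(1-ρ^(K+1)) = (1-2.6923)/(1-2.6923^8) = -1.6923/-2759.4991 = 0.0006133
P_K = P₀×ρ^K = 0.0006133 × 2.6923^7 = 0.0006133 × 1025.3312 = 0.6288
L = ρ[1 - (K+1)ρ^K + Kρ^(K+1)] / [(1-ρ)(1-ρ^(K+1))]
L = 2.6923 × (1 - 8×1025.3312 + 7×2760.4991) / ((1 - 2.6923) × (1 - 2760.4991)) = 6.4120 customers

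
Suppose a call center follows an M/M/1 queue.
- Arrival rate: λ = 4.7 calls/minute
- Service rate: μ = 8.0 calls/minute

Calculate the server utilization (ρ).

Server utilization: ρ = λ/μ
ρ = 4.7/8.0 = 0.5875
The server is busy 58.75% of the time.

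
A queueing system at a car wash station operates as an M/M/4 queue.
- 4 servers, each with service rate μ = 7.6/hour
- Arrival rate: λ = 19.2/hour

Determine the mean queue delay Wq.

Traffic intensity: ρ = λ/(cμ) = 19.2/(4×7.6) = 0.6316
Since ρ = 0.6316 < 1, system is stable.
Offered load a = λ/μ = cρ = 19.2/7.6 = 2.5263
P₀ = [ Σₙ₌₀^3 aⁿ/n! + a^4/(4!(1-ρ)) ]⁻¹
Σ = a^0/0! + a^1/1! + a^2/2! + a^3/3! = 1.0000 + 2.5263 + 3.1911 + 2.6873 = 9.4047
a^4/(4!(1-ρ)) = 40.7334/(24 × 0.36842) = 4.6068
P₀ = 1/(9.4047 + 4.6068) = 0.07137
Lq = P₀·a^4·ρ / (4!(1-ρ)²) = 0.071370 × 40.7334 × 0.63158 / (24 × 0.13573) = 0.5636
Wq = Lq/λ = 0.56363/19.2 = 0.02936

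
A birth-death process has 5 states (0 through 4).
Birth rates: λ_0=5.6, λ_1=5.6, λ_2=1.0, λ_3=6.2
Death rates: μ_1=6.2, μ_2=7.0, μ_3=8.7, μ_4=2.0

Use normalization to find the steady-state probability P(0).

Ratios P(n)/P(0) = (λ₀···λₙ₋₁)/(μ₁···μₙ):
P(1)/P(0) = (5.6)/(6.2) = 0.90323
P(2)/P(0) = (5.6×5.6)/(6.2×7.0) = 0.72258
P(3)/P(0) = (5.6×5.6×1.0)/(6.2×7.0×8.7) = 0.083055
P(4)/P(0) = (5.6×5.6×1.0×6.2)/(6.2×7.0×8.7×2.0) = 0.25747

Normalization: ∑ P(n) = 1
P(0) × (1.0000 + 0.90323 + 0.72258 + 0.083055 + 0.25747) = 1
P(0) × 2.9663 = 1
P(0) = 1/2.9663 = 0.3371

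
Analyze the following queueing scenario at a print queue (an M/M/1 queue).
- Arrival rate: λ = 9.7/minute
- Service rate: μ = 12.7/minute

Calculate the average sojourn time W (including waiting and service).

First, compute utilization: ρ = λ/μ = 9.7/12.7 = 0.7638
For M/M/1: W = 1/(μ-λ)
W = 1/(12.7-9.7) = 1/3.00
W = 0.3333 minutes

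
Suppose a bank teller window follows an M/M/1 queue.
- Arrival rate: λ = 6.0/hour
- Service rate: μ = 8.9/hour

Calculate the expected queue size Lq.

ρ = λ/μ = 6.0/8.9 = 0.6742
For M/M/1: Lq = λ²/(μ(μ-λ))
Lq = 36.00/(8.9 × 2.90)
Lq = 1.3948 transactions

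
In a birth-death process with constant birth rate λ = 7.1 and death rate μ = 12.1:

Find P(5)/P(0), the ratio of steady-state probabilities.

For constant rates: P(n)/P(0) = (λ/μ)^n
P(5)/P(0) = (7.1/12.1)^5 = 0.58678^5 = 0.06956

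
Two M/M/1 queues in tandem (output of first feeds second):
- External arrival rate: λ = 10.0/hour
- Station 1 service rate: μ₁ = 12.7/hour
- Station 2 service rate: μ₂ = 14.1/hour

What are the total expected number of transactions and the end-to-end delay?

By Jackson's theorem, each station behaves as independent M/M/1.
Station 1: ρ₁ = 10.0/12.7 = 0.7874, L₁ = ρ₁/(1-ρ₁) = λ/(μ₁-λ) = 10.0/2.70 = 3.7037
Station 2: ρ₂ = 10.0/14.1 = 0.7092, L₂ = ρ₂/(1-ρ₂) = λ/(μ₂-λ) = 10.0/4.10 = 2.4390
Total: L = L₁ + L₂ = 3.7037 + 2.4390 = 6.1427
W = L/λ = 6.1427/10.0 = 0.6143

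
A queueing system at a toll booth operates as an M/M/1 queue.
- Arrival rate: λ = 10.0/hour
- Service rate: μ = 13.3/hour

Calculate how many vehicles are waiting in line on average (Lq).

ρ = λ/μ = 10.0/13.3 = 0.7519
For M/M/1: Lq = λ²/(μ(μ-λ))
Lq = 100.00/(13.3 × 3.30)
Lq = 2.2784 vehicles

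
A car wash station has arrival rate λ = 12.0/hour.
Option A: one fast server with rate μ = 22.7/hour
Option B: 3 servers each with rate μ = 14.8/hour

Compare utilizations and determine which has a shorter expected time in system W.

Option A: single server μ = 22.7 (M/M/1)
  ρ_A = 12.0/22.7 = 0.5286
  W_A = 1/(μ-λ) = 1/(22.7-12.0) = 1/10.70 = 0.09346

Option B: 3 servers μ = 14.8 (M/M/3)
  ρ_B = λ/(cμ) = 12.0/(3×14.8) = 0.2703
  Offered load a = λ/μ = cρ = 12.0/14.8 = 0.8108
  P₀ = [ Σₙ₌₀^2 aⁿ/n! + a^3/(3!(1-ρ)) ]⁻¹
  Σ = a^0/0! + a^1/1! + a^2/2! = 1.0000 + 0.8108 + 0.3287 = 2.1395
  a^3/(3!(1-ρ)) = 0.5330/(6 × 0.7297) = 0.1217
  P₀ = 1/(2.1395 + 0.1217) = 0.4422
  Lq = P₀·a^3·ρ / (3!(1-ρ)²) = 0.4422 × 0.5330 × 0.2703 / (6 × 0.5325) = 0.01994
  Wq_B = Lq/λ = 0.01994/12.0 = 0.001662
  W_B = Wq_B + 1/μ = 0.001662 + 0.06757 = 0.06923

Since W_B = 0.06923 < W_A = 0.09346, Option B (multiple servers) has the shorter time in system.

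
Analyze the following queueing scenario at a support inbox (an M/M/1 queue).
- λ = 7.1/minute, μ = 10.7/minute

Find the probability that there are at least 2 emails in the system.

ρ = λ/μ = 7.1/10.7 = 0.66355
P(N ≥ n) = ρⁿ
P(N ≥ 2) = 0.66355^2
P(N ≥ 2) = 0.4403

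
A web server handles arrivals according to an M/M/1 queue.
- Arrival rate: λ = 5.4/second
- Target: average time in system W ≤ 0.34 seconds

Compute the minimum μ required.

For M/M/1: W = 1/(μ-λ)
Need W ≤ 0.34, so 1/(μ-λ) ≤ 0.34
μ - λ ≥ 1/0.34 = 2.9412
μ ≥ 5.4 + 2.9412 = 8.3412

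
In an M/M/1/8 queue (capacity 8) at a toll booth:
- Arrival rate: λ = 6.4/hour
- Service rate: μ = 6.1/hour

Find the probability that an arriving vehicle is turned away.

ρ = λ/μ = 6.4/6.1 = 1.04918
P₀ = (1-ρ)/(1-ρ^(K+1)) = (1-1.04918)/(1-1.04918^9) = -0.049180/-0.54046 = 0.09100
P_K = P₀×ρ^K = 0.09100 × 1.04918^8 = 0.09100 × 1.4683 = 0.1336
Blocking probability = 13.36%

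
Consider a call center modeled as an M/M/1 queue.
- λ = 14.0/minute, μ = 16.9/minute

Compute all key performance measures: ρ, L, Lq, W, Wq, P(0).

Step 1: ρ = λ/μ = 14.0/16.9 = 0.8284
Step 2: L = λ/(μ-λ) = 14.0/2.90 = 4.8276
Step 3: Lq = λ²/(μ(μ-λ)) = 196.00/(16.9×2.90) = 3.9992
Step 4: W = 1/(μ-λ) = 1/2.90 = 0.34483
Step 5: Wq = λ/(μ(μ-λ)) = 14.0/(16.9×2.90) = 0.2857
Step 6: P(0) = 1-ρ = 0.1716
Verify: L = λW = 14.0×0.34483 = 4.8276 ✔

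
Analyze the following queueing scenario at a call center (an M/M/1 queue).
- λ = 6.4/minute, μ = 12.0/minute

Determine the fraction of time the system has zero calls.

ρ = λ/μ = 6.4/12.0 = 0.5333
P(0) = 1 - ρ = 1 - 0.5333 = 0.4667
The server is idle 46.67% of the time.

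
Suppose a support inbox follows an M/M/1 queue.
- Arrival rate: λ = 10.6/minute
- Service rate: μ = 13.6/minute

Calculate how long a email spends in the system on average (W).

First, compute utilization: ρ = λ/μ = 10.6/13.6 = 0.7794
For M/M/1: W = 1/(μ-λ)
W = 1/(13.6-10.6) = 1/3.00
W = 0.3333 minutes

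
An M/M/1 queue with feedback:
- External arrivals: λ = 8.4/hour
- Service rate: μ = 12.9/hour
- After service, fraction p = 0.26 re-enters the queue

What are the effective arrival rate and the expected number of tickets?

Effective arrival rate: λ_eff = λ/(1-p) = 8.4/(1-0.26) = 8.4/0.74 = 11.351351
ρ = λ_eff/μ = 11.351351/12.9 = 0.8799497
L = ρ/(1-ρ) = 0.8799497/(1-0.8799497) = 7.3298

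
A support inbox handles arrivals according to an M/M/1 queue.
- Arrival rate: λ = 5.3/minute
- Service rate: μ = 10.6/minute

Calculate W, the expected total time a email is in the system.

First, compute utilization: ρ = λ/μ = 5.3/10.6 = 0.5000
For M/M/1: W = 1/(μ-λ)
W = 1/(10.6-5.3) = 1/5.30
W = 0.1887 minutes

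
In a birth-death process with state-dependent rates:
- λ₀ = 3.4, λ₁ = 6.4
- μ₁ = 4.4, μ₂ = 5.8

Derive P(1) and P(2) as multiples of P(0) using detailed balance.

Balance equations:
State 0: λ₀P₀ = μ₁P₁ → P₁ = (λ₀/μ₁)P₀ = (3.4/4.4)P₀ = 0.7727P₀
State 1: P₂ = (λ₀λ₁)/(μ₁μ₂)P₀ = (3.4×6.4)/(4.4×5.8)P₀ = 0.8527P₀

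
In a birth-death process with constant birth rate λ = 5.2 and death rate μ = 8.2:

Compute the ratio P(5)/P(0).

For constant rates: P(n)/P(0) = (λ/μ)^n
P(5)/P(0) = (5.2/8.2)^5 = 0.63415^5 = 0.1026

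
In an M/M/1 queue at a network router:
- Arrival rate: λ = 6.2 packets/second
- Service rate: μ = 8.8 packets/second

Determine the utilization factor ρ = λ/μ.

Server utilization: ρ = λ/μ
ρ = 6.2/8.8 = 0.7045
The server is busy 70.45% of the time.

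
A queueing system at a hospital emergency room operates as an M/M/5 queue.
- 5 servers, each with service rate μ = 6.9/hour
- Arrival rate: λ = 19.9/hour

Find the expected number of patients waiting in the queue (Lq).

Traffic intensity: ρ = λ/(cμ) = 19.9/(5×6.9) = 0.5768
Since ρ = 0.5768 < 1, system is stable.
Offered load a = λ/μ = cρ = 19.9/6.9 = 2.8841
P₀ = [ Σₙ₌₀^4 aⁿ/n! + a^5/(5!(1-ρ)) ]⁻¹
Σ = a^0/0! + a^1/1! + a^2/2! + a^3/3! + a^4/4! = 1.0000 + 2.8841 + 4.1589 + 3.9982 + 2.8827 = 14.9239
a^5/(5!(1-ρ)) = 199.5354/(120 × 0.42319) = 3.9292
P₀ = 1/(14.9239 + 3.9292) = 0.05304
Lq = P₀·a^5·ρ / (5!(1-ρ)²) = 0.053042 × 199.5354 × 0.57681 / (120 × 0.17909) = 0.2841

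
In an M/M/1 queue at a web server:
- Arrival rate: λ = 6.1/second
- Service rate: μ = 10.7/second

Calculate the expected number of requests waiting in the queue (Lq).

ρ = λ/μ = 6.1/10.7 = 0.5701
For M/M/1: Lq = λ²/(μ(μ-λ))
Lq = 37.21/(10.7 × 4.60)
Lq = 0.7560 requests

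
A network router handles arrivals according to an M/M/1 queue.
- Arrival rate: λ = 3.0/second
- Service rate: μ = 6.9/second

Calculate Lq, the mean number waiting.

ρ = λ/μ = 3.0/6.9 = 0.4348
For M/M/1: Lq = λ²/(μ(μ-λ))
Lq = 9.00/(6.9 × 3.90)
Lq = 0.3344 packets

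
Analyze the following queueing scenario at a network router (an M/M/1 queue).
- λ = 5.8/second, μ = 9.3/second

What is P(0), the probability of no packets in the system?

ρ = λ/μ = 5.8/9.3 = 0.6237
P(0) = 1 - ρ = 1 - 0.6237 = 0.3763
The server is idle 37.63% of the time.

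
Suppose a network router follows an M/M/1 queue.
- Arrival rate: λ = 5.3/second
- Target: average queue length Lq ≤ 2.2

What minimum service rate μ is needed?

For M/M/1: Lq = λ²/(μ(μ-λ))
Need Lq ≤ 2.2, i.e. μ(μ-λ) ≥ λ²/2.2
μ² - 5.3μ - 28.09/2.2 ≥ 0  →  μ² - 5.3μ - 12.76818 ≥ 0
Quadratic formula (positive root): μ = [λ + √(λ² + 4×12.76818)]/2
Discriminant: 28.09 + 4×12.76818 = 79.1627, √79.1627 = 8.89734
μ ≥ (5.3 + 8.89734)/2 = 7.0987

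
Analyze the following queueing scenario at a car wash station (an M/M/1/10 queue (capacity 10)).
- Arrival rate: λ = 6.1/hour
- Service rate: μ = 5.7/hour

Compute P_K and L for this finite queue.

ρ = λ/μ = 6.1/5.7 = 1.07018
P₀ = (1-ρ)/(1-ρ^(K+1)) = (1-1.07018)/(1-1.07018^11) = -0.0701800/-1.10875 = 0.06330
P_K = P₀×ρ^K = 0.06330 × 1.07018^10 = 0.06330 × 1.9705 = 0.1247
Blocking probability P_10 = 0.1247 (12.47%)
L = ρ[1 - (K+1)ρ^K + Kρ^(K+1)] / [(1-ρ)(1-ρ^(K+1))]
L = 1.07018 × (1 - 11×1.970463 + 10×2.108750) / ((1 - 1.07018) × (1 - 2.108750)) = 5.6720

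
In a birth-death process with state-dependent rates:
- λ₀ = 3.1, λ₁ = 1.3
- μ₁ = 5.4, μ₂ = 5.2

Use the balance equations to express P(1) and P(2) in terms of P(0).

Balance equations:
State 0: λ₀P₀ = μ₁P₁ → P₁ = (λ₀/μ₁)P₀ = (3.1/5.4)P₀ = 0.5741P₀
State 1: P₂ = (λ₀λ₁)/(μ₁μ₂)P₀ = (3.1×1.3)/(5.4×5.2)P₀ = 0.1435P₀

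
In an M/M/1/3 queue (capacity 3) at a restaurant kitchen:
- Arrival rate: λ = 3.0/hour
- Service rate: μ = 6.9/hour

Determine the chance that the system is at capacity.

ρ = λ/μ = 3.0/6.9 = 0.43478
P₀ = (1-ρ)/(1-ρ^(K+1)) = (1-0.43478)/(1-0.43478^4) = 0.56522/0.96427 = 0.5862
P_K = P₀×ρ^K = 0.5862 × 0.43478^3 = 0.5862 × 0.08219 = 0.04818
Blocking probability = 4.82%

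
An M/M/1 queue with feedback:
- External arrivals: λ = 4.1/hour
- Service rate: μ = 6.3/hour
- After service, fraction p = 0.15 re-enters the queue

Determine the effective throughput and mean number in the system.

Effective arrival rate: λ_eff = λ/(1-p) = 4.1/(1-0.15) = 4.1/0.85 = 4.82353
ρ = λ_eff/μ = 4.82353/6.3 = 0.76564
L = ρ/(1-ρ) = 0.76564/(1-0.76564) = 3.2669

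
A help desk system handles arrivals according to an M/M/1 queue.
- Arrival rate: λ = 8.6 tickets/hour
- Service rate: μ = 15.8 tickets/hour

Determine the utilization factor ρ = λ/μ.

Server utilization: ρ = λ/μ
ρ = 8.6/15.8 = 0.5443
The server is busy 54.43% of the time.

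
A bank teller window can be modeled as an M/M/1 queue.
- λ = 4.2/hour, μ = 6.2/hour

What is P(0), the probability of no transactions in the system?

ρ = λ/μ = 4.2/6.2 = 0.6774
P(0) = 1 - ρ = 1 - 0.6774 = 0.3226
The server is idle 32.26% of the time.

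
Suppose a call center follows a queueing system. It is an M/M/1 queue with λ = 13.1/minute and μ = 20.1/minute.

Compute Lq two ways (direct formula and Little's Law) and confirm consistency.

Method 1 (direct): Lq = λ²/(μ(μ-λ)) = 171.61/(20.1 × 7.00) = 1.2197

Method 2 (Little's Law):
W = 1/(μ-λ) = 1/7.00 = 0.14286
Wq = W - 1/μ = 0.14286 - 0.049751 = 0.09311
Lq = λWq = 13.1 × 0.09311 = 1.2197 ✔ (matches Method 1)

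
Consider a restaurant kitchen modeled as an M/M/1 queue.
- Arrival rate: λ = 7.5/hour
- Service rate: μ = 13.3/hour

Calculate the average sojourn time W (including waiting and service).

First, compute utilization: ρ = λ/μ = 7.5/13.3 = 0.5639
For M/M/1: W = 1/(μ-λ)
W = 1/(13.3-7.5) = 1/5.80
W = 0.1724 hours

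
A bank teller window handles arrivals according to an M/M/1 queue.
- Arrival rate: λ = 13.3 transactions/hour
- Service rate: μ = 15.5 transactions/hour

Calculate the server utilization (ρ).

Server utilization: ρ = λ/μ
ρ = 13.3/15.5 = 0.8581
The server is busy 85.81% of the time.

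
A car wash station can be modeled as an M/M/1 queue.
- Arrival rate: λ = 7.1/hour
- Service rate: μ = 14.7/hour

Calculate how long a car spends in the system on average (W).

First, compute utilization: ρ = λ/μ = 7.1/14.7 = 0.4830
For M/M/1: W = 1/(μ-λ)
W = 1/(14.7-7.1) = 1/7.60
W = 0.1316 hours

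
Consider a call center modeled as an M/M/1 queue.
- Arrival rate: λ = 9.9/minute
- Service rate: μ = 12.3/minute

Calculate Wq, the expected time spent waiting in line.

First, compute utilization: ρ = λ/μ = 9.9/12.3 = 0.8049
For M/M/1: Wq = λ/(μ(μ-λ))
Wq = 9.9/(12.3 × (12.3-9.9))
Wq = 9.9/(12.3 × 2.40)
Wq = 0.3354 minutes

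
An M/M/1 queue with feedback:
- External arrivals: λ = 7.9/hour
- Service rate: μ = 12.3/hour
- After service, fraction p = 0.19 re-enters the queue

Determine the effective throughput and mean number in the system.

Effective arrival rate: λ_eff = λ/(1-p) = 7.9/(1-0.19) = 7.9/0.81 = 9.75309
ρ = λ_eff/μ = 9.75309/12.3 = 0.792934
L = ρ/(1-ρ) = 0.792934/(1-0.792934) = 3.8294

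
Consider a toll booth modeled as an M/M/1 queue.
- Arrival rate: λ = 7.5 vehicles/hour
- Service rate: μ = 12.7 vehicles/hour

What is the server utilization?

Server utilization: ρ = λ/μ
ρ = 7.5/12.7 = 0.5906
The server is busy 59.06% of the time.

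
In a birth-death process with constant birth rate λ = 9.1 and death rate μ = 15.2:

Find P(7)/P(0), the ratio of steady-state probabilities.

For constant rates: P(n)/P(0) = (λ/μ)^n
P(7)/P(0) = (9.1/15.2)^7 = 0.5987^7 = 0.02757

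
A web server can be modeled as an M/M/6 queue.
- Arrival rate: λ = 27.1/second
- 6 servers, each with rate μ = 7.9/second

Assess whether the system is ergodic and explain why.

Stability requires ρ = λ/(cμ) < 1
ρ = 27.1/(6 × 7.9) = 27.1/47.40 = 0.5717
Since 0.5717 < 1, the system is STABLE.
The servers are busy 57.17% of the time.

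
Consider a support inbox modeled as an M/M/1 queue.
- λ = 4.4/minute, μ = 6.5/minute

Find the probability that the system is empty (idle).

ρ = λ/μ = 4.4/6.5 = 0.6769
P(0) = 1 - ρ = 1 - 0.6769 = 0.3231
The server is idle 32.31% of the time.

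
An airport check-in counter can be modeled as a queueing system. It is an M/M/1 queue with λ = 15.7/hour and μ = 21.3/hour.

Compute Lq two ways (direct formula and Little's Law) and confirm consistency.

Method 1 (direct): Lq = λ²/(μ(μ-λ)) = 246.49/(21.3 × 5.60) = 2.0665

Method 2 (Little's Law):
W = 1/(μ-λ) = 1/5.60 = 0.178571
Wq = W - 1/μ = 0.178571 - 0.0469484 = 0.131623
Lq = λWq = 15.7 × 0.131623 = 2.0665 ✔ (matches Method 1)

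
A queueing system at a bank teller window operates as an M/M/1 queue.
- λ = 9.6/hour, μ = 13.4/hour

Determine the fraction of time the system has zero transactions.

ρ = λ/μ = 9.6/13.4 = 0.7164
P(0) = 1 - ρ = 1 - 0.7164 = 0.2836
The server is idle 28.36% of the time.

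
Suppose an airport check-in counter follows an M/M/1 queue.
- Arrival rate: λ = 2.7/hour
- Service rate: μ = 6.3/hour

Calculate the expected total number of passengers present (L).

ρ = λ/μ = 2.7/6.3 = 0.4286
For M/M/1: L = λ/(μ-λ)
L = 2.7/(6.3-2.7) = 2.7/3.60
L = 0.7500 passengers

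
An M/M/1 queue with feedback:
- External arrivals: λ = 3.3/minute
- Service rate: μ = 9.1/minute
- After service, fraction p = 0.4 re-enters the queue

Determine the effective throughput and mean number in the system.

Effective arrival rate: λ_eff = λ/(1-p) = 3.3/(1-0.4) = 3.3/0.60 = 5.5000
ρ = λ_eff/μ = 5.5000/9.1 = 0.6044
L = ρ/(1-ρ) = 0.6044/(1-0.6044) = 1.5278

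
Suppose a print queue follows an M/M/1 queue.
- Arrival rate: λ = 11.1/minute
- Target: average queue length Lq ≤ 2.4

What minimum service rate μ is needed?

For M/M/1: Lq = λ²/(μ(μ-λ))
Need Lq ≤ 2.4, i.e. μ(μ-λ) ≥ λ²/2.4
μ² - 11.1μ - 123.21/2.4 ≥ 0  →  μ² - 11.1μ - 51.3375 ≥ 0
Quadratic formula (positive root): μ = [λ + √(λ² + 4×51.3375)]/2
Discriminant: 123.21 + 4×51.3375 = 328.5600, √328.5600 = 18.1262
μ ≥ (11.1 + 18.1262)/2 = 14.6131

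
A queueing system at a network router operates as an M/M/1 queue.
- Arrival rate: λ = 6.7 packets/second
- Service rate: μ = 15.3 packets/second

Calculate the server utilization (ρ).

Server utilization: ρ = λ/μ
ρ = 6.7/15.3 = 0.4379
The server is busy 43.79% of the time.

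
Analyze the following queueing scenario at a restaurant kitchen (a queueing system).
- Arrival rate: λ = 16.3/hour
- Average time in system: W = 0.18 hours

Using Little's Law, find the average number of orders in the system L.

Little's Law: L = λW
L = 16.3 × 0.18 = 2.9340 orders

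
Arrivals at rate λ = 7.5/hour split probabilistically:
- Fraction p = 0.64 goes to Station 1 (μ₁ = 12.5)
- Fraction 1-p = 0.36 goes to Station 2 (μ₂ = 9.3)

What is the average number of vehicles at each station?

Effective rates: λ₁ = 7.5×0.64 = 4.8, λ₂ = 7.5×0.36 = 2.7
Station 1: ρ₁ = 4.8/12.5 = 0.3840, L₁ = ρ₁/(1-ρ₁) = 0.3840/(1-0.3840) = 0.6234
Station 2: ρ₂ = 2.7/9.3 = 0.29032, L₂ = ρ₂/(1-ρ₂) = 0.29032/(1-0.29032) = 0.4091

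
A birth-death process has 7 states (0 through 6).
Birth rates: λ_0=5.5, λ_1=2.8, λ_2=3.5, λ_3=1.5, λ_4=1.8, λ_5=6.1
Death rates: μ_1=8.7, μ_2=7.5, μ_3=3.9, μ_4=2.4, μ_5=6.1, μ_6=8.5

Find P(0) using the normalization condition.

Ratios P(n)/P(0) = (λ₀···λₙ₋₁)/(μ₁···μₙ):
P(1)/P(0) = (5.5)/(8.7) = 0.6322
P(2)/P(0) = (5.5×2.8)/(8.7×7.5) = 0.2360
P(3)/P(0) = (5.5×2.8×3.5)/(8.7×7.5×3.9) = 0.2118
P(4)/P(0) = (5.5×2.8×3.5×1.5)/(8.7×7.5×3.9×2.4) = 0.1324
P(5)/P(0) = (5.5×2.8×3.5×1.5×1.8)/(8.7×7.5×3.9×2.4×6.1) = 0.03906
P(6)/P(0) = (5.5×2.8×3.5×1.5×1.8×6.1)/(8.7×7.5×3.9×2.4×6.1×8.5) = 0.02803

Normalization: ∑ P(n) = 1
P(0) × (1.0000 + 0.6322 + 0.2360 + 0.2118 + 0.1324 + 0.03906 + 0.02803) = 1
P(0) × 2.2795 = 1
P(0) = 1/2.2795 = 0.4387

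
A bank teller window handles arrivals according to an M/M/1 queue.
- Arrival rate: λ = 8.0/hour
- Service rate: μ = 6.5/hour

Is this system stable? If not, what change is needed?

Stability requires ρ = λ/(cμ) < 1
ρ = 8.0/(1 × 6.5) = 8.0/6.50 = 1.2308
Since 1.2308 ≥ 1, the system is UNSTABLE.
Queue grows without bound. Need μ > λ = 8.0.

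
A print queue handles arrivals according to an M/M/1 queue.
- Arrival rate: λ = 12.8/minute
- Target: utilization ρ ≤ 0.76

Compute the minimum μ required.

ρ = λ/μ, so μ = λ/ρ
μ ≥ 12.8/0.76 = 16.8421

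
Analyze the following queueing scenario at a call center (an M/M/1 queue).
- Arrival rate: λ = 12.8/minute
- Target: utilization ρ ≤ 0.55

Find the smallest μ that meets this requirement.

ρ = λ/μ, so μ = λ/ρ
μ ≥ 12.8/0.55 = 23.2727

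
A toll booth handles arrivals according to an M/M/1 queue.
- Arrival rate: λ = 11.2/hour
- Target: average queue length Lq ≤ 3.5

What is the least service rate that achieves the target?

For M/M/1: Lq = λ²/(μ(μ-λ))
Need Lq ≤ 3.5, i.e. μ(μ-λ) ≥ λ²/3.5
μ² - 11.2μ - 125.44/3.5 ≥ 0  →  μ² - 11.2μ - 35.8400 ≥ 0
Quadratic formula (positive root): μ = [λ + √(λ² + 4×35.8400)]/2
Discriminant: 125.44 + 4×35.8400 = 268.8000, √268.8000 = 16.39512
μ ≥ (11.2 + 16.39512)/2 = 13.7976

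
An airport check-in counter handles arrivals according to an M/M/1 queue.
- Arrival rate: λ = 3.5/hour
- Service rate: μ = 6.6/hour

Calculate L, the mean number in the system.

ρ = λ/μ = 3.5/6.6 = 0.5303
For M/M/1: L = λ/(μ-λ)
L = 3.5/(6.6-3.5) = 3.5/3.10
L = 1.1290 passengers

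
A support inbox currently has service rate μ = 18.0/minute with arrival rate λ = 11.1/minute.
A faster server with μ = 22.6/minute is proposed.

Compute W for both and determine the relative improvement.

System 1: ρ₁ = 11.1/18.0 = 0.6167, W₁ = 1/(18.0-11.1) = 0.14493
System 2: ρ₂ = 11.1/22.6 = 0.4912, W₂ = 1/(22.6-11.1) = 0.086957
Improvement: (W₁-W₂)/W₁ = (0.14493-0.086957)/0.14493 = 40.00%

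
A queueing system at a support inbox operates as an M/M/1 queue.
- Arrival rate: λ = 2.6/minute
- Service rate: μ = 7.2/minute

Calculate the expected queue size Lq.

ρ = λ/μ = 2.6/7.2 = 0.3611
For M/M/1: Lq = λ²/(μ(μ-λ))
Lq = 6.76/(7.2 × 4.60)
Lq = 0.2041 emails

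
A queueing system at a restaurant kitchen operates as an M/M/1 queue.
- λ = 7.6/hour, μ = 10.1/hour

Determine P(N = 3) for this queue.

ρ = λ/μ = 7.6/10.1 = 0.7525
P(n) = (1-ρ)ρⁿ
P(3) = (1-0.7525) × 0.7525^3
P(3) = 0.2475 × 0.4261
P(3) = 0.1055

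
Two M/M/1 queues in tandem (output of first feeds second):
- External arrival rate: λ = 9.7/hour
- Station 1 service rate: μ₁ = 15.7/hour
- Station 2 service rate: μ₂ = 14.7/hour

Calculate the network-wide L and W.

By Jackson's theorem, each station behaves as independent M/M/1.
Station 1: ρ₁ = 9.7/15.7 = 0.6178, L₁ = ρ₁/(1-ρ₁) = λ/(μ₁-λ) = 9.7/6.00 = 1.6167
Station 2: ρ₂ = 9.7/14.7 = 0.6599, L₂ = ρ₂/(1-ρ₂) = λ/(μ₂-λ) = 9.7/5.00 = 1.9400
Total: L = L₁ + L₂ = 1.6167 + 1.9400 = 3.5567
W = L/λ = 3.5567/9.7 = 0.3667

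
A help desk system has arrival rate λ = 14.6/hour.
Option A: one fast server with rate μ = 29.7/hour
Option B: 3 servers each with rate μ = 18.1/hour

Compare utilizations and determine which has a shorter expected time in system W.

Option A: single server μ = 29.7 (M/M/1)
  ρ_A = 14.6/29.7 = 0.4916
  W_A = 1/(μ-λ) = 1/(29.7-14.6) = 1/15.10 = 0.06623

Option B: 3 servers μ = 18.1 (M/M/3)
  ρ_B = λ/(cμ) = 14.6/(3×18.1) = 0.2689
  Offered load a = λ/μ = cρ = 14.6/18.1 = 0.8066
  P₀ = [ Σₙ₌₀^2 aⁿ/n! + a^3/(3!(1-ρ)) ]⁻¹
  Σ = a^0/0! + a^1/1! + a^2/2! = 1.0000 + 0.80663 + 0.32533 = 2.1320
  a^3/(3!(1-ρ)) = 0.5248/(6 × 0.7311) = 0.1196
  P₀ = 1/(2.1320 + 0.1196) = 0.4441
  Lq = P₀·a^3·ρ / (3!(1-ρ)²) = 0.4441 × 0.5248 × 0.2689 / (6 × 0.5345) = 0.01954
  Wq_B = Lq/λ = 0.01954/14.6 = 0.001338
  W_B = Wq_B + 1/μ = 0.001338 + 0.05525 = 0.05659

Since W_B = 0.05659 < W_A = 0.06623, Option B (multiple servers) has the shorter time in system.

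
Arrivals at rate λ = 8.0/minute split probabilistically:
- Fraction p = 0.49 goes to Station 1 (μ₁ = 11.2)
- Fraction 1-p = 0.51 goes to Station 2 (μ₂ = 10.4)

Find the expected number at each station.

Effective rates: λ₁ = 8.0×0.49 = 3.92, λ₂ = 8.0×0.51 = 4.08
Station 1: ρ₁ = 3.92/11.2 = 0.3500, L₁ = ρ₁/(1-ρ₁) = 0.3500/(1-0.3500) = 0.5385
Station 2: ρ₂ = 4.08/10.4 = 0.39231, L₂ = ρ₂/(1-ρ₂) = 0.39231/(1-0.39231) = 0.6456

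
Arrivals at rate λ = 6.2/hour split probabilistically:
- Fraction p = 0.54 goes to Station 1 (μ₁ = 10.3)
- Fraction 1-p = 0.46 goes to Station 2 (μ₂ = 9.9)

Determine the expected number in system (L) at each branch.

Effective rates: λ₁ = 6.2×0.54 = 3.348, λ₂ = 6.2×0.46 = 2.852
Station 1: ρ₁ = 3.348/10.3 = 0.32505, L₁ = ρ₁/(1-ρ₁) = 0.32505/(1-0.32505) = 0.4816
Station 2: ρ₂ = 2.852/9.9 = 0.2881, L₂ = ρ₂/(1-ρ₂) = 0.2881/(1-0.2881) = 0.4047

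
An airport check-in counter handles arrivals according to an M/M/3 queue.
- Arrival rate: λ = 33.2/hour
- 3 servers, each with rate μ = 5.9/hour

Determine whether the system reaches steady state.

Stability requires ρ = λ/(cμ) < 1
ρ = 33.2/(3 × 5.9) = 33.2/17.70 = 1.8757
Since 1.8757 ≥ 1, the system is UNSTABLE.
Need c > λ/μ = 33.2/5.9 = 5.63.
Minimum servers needed: c = 6.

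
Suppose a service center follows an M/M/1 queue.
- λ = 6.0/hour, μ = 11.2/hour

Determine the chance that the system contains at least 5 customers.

ρ = λ/μ = 6.0/11.2 = 0.5357
P(N ≥ n) = ρⁿ
P(N ≥ 5) = 0.5357^5
P(N ≥ 5) = 0.04412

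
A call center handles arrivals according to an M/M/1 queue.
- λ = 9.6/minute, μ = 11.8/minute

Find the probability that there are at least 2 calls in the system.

ρ = λ/μ = 9.6/11.8 = 0.8136
P(N ≥ n) = ρⁿ
P(N ≥ 2) = 0.8136^2
P(N ≥ 2) = 0.6619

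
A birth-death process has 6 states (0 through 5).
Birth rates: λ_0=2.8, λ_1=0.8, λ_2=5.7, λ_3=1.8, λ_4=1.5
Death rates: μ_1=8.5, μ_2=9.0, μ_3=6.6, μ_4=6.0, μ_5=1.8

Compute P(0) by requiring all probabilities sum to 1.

Ratios P(n)/P(0) = (λ₀···λₙ₋₁)/(μ₁···μₙ):
P(1)/P(0) = (2.8)/(8.5) = 0.3294
P(2)/P(0) = (2.8×0.8)/(8.5×9.0) = 0.02928
P(3)/P(0) = (2.8×0.8×5.7)/(8.5×9.0×6.6) = 0.02529
P(4)/P(0) = (2.8×0.8×5.7×1.8)/(8.5×9.0×6.6×6.0) = 0.007586
P(5)/P(0) = (2.8×0.8×5.7×1.8×1.5)/(8.5×9.0×6.6×6.0×1.8) = 0.006322

Normalization: ∑ P(n) = 1
P(0) × (1.0000 + 0.3294 + 0.02928 + 0.02529 + 0.007586 + 0.006322) = 1
P(0) × 1.3979 = 1
P(0) = 1/1.3979 = 0.7154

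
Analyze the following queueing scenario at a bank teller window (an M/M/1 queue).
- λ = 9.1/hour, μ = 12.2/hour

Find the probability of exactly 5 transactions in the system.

ρ = λ/μ = 9.1/12.2 = 0.7459
P(n) = (1-ρ)ρⁿ
P(5) = (1-0.7459) × 0.7459^5
P(5) = 0.2541 × 0.2309
P(5) = 0.05867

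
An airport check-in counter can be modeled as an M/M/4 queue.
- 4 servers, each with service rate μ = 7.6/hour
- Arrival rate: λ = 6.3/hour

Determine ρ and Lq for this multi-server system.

Traffic intensity: ρ = λ/(cμ) = 6.3/(4×7.6) = 0.2072
Since ρ = 0.2072 < 1, system is stable.
Offered load a = λ/μ = cρ = 6.3/7.6 = 0.8289
P₀ = [ Σₙ₌₀^3 aⁿ/n! + a^4/(4!(1-ρ)) ]⁻¹
Σ = a^0/0! + a^1/1! + a^2/2! + a^3/3! = 1.0000 + 0.82895 + 0.34358 + 0.094936 = 2.2675
a^4/(4!(1-ρ)) = 0.4722/(24 × 0.7928) = 0.02482
P₀ = 1/(2.2675 + 0.02482) = 0.4362
Lq = P₀·a^4·ρ / (4!(1-ρ)²) = 0.43625 × 0.47218 × 0.20724 / (24 × 0.62847) = 0.002830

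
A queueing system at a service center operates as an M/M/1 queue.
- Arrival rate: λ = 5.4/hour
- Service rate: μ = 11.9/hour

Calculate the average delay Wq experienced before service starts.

First, compute utilization: ρ = λ/μ = 5.4/11.9 = 0.4538
For M/M/1: Wq = λ/(μ(μ-λ))
Wq = 5.4/(11.9 × (11.9-5.4))
Wq = 5.4/(11.9 × 6.50)
Wq = 0.06981 hours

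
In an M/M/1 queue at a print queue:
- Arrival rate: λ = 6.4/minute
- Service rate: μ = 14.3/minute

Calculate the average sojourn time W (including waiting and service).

First, compute utilization: ρ = λ/μ = 6.4/14.3 = 0.4476
For M/M/1: W = 1/(μ-λ)
W = 1/(14.3-6.4) = 1/7.90
W = 0.1266 minutes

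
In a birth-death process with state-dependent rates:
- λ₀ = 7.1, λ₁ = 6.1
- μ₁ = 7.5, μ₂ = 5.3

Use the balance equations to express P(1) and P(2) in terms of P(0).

Balance equations:
State 0: λ₀P₀ = μ₁P₁ → P₁ = (λ₀/μ₁)P₀ = (7.1/7.5)P₀ = 0.9467P₀
State 1: P₂ = (λ₀λ₁)/(μ₁μ₂)P₀ = (7.1×6.1)/(7.5×5.3)P₀ = 1.0896P₀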